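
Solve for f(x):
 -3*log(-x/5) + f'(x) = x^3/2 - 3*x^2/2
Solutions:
 f(x) = C1 + x^4/8 - x^3/2 + 3*x*log(-x) + 3*x*(-log(5) - 1)


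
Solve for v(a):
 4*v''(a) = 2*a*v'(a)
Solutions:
 v(a) = C1 + C2*erfi(a/2)


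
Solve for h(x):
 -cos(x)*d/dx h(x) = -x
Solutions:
 h(x) = C1 + Integral(x/cos(x), x)


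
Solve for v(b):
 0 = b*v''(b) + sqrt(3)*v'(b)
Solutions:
 v(b) = C1 + C2*b^(1 - sqrt(3))


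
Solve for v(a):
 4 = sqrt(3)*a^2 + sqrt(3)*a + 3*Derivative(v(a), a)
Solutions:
 v(a) = C1 - sqrt(3)*a^3/9 - sqrt(3)*a^2/6 + 4*a/3


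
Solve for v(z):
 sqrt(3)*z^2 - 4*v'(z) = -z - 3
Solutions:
 v(z) = C1 + sqrt(3)*z^3/12 + z^2/8 + 3*z/4


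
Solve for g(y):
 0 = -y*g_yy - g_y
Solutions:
 g(y) = C1 + C2*log(y)


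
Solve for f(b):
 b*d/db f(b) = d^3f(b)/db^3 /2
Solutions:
 f(b) = C1 + Integral(C2*airyai(2^(1/3)*b) + C3*airybi(2^(1/3)*b), b)


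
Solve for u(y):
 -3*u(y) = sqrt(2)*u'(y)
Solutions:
 u(y) = C1*exp(-3*sqrt(2)*y/2)


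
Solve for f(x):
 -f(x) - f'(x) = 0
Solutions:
 f(x) = C1*exp(-x)


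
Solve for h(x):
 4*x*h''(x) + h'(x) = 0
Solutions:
 h(x) = C1 + C2*x^(3/4)


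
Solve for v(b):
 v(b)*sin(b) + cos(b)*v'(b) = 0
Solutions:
 v(b) = C1*cos(b)


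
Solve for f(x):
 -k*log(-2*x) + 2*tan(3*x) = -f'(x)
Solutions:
 f(x) = C1 + k*x*(log(-x) - 1) + k*x*log(2) + 2*log(cos(3*x))/3


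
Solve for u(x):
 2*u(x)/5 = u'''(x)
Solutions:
 u(x) = C3*exp(2^(1/3)*5^(2/3)*x/5) + (C1*sin(2^(1/3)*sqrt(3)*5^(2/3)*x/10) + C2*cos(2^(1/3)*sqrt(3)*5^(2/3)*x/10))*exp(-2^(1/3)*5^(2/3)*x/10)


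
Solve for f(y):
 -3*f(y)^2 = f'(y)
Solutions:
 f(y) = 1/(C1 + 3*y)


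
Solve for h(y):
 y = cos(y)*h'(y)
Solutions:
 h(y) = C1 + Integral(y/cos(y), y)


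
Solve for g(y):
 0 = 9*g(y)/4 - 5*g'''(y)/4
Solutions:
 g(y) = C3*exp(15^(2/3)*y/5) + (C1*sin(3*3^(1/6)*5^(2/3)*y/10) + C2*cos(3*3^(1/6)*5^(2/3)*y/10))*exp(-15^(2/3)*y/10)


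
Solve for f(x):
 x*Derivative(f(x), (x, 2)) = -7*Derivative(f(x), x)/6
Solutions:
 f(x) = C1 + C2/x^(1/6)


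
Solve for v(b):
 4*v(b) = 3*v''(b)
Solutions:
 v(b) = C1*exp(-2*sqrt(3)*b/3) + C2*exp(2*sqrt(3)*b/3)


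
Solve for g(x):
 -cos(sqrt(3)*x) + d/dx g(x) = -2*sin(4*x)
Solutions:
 g(x) = C1 + sqrt(3)*sin(sqrt(3)*x)/3 + cos(4*x)/2


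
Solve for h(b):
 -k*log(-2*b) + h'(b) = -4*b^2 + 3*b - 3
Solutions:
 h(b) = C1 - 4*b^3/3 + 3*b^2/2 + b*k*log(-b) + b*(-k + k*log(2) - 3)


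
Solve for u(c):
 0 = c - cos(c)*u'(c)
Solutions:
 u(c) = C1 + Integral(c/cos(c), c)


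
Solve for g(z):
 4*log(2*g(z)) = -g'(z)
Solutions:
 Integral(1/(log(_y) + log(2)), (_y, g(z)))/4 = C1 - z


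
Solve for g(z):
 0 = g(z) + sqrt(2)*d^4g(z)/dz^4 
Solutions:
 g(z) = (C1*sin(2^(3/8)*z/2) + C2*cos(2^(3/8)*z/2))*exp(-2^(3/8)*z/2) + (C3*sin(2^(3/8)*z/2) + C4*cos(2^(3/8)*z/2))*exp(2^(3/8)*z/2)


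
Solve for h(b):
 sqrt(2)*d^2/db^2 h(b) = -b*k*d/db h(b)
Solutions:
 h(b) = Piecewise((-2^(3/4)*sqrt(pi)*C1*erf(2^(1/4)*b*sqrt(k)/2)/(2*sqrt(k)) - C2, (k > 0) | (k < 0)), (-C1*b - C2, True))


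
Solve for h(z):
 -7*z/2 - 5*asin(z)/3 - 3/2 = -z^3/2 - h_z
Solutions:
 h(z) = C1 - z^4/8 + 7*z^2/4 + 5*z*asin(z)/3 + 3*z/2 + 5*sqrt(1 - z^2)/3


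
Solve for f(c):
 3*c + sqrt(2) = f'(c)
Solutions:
 f(c) = C1 + 3*c^2/2 + sqrt(2)*c


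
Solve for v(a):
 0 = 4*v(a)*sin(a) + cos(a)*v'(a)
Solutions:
 v(a) = C1*cos(a)^4


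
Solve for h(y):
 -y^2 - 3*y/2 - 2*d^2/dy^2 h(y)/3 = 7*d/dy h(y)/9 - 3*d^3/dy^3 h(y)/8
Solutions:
 h(y) = C1 + C2*exp(2*y*(4 - sqrt(58))/9) + C3*exp(2*y*(4 + sqrt(58))/9) - 3*y^3/7 + 27*y^2/196 - 2025*y/1372


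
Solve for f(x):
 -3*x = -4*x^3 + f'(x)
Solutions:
 f(x) = C1 + x^4 - 3*x^2/2


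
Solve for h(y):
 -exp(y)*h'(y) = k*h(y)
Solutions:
 h(y) = C1*exp(k*exp(-y))


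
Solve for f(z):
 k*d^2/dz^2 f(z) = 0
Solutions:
 f(z) = C1 + C2*z


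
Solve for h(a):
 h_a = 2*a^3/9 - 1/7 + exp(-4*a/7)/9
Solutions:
 h(a) = C1 + a^4/18 - a/7 - 7*exp(-4*a/7)/36


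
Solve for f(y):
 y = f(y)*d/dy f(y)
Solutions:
 f(y) = -sqrt(C1 + y^2)
 f(y) = sqrt(C1 + y^2)


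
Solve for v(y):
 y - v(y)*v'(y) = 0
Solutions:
 v(y) = -sqrt(C1 + y^2)
 v(y) = sqrt(C1 + y^2)


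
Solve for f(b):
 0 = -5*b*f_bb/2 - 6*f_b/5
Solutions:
 f(b) = C1 + C2*b^(13/25)


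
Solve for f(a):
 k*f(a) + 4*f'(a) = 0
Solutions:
 f(a) = C1*exp(-a*k/4)


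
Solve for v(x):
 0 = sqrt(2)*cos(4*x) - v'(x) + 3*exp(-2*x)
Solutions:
 v(x) = C1 + sqrt(2)*sin(4*x)/4 - 3*exp(-2*x)/2


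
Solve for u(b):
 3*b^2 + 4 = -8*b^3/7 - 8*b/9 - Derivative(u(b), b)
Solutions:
 u(b) = C1 - 2*b^4/7 - b^3 - 4*b^2/9 - 4*b


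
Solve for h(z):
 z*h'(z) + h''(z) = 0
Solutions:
 h(z) = C1 + C2*erf(sqrt(2)*z/2)


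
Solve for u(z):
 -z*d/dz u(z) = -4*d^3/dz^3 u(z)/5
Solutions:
 u(z) = C1 + Integral(C2*airyai(10^(1/3)*z/2) + C3*airybi(10^(1/3)*z/2), z)


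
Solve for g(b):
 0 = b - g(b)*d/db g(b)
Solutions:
 g(b) = -sqrt(C1 + b^2)
 g(b) = sqrt(C1 + b^2)


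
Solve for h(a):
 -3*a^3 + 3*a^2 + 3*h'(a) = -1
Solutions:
 h(a) = C1 + a^4/4 - a^3/3 - a/3


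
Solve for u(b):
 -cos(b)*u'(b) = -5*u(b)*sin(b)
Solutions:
 u(b) = C1/cos(b)^5


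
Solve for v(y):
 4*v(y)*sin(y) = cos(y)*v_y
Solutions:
 v(y) = C1/cos(y)^4


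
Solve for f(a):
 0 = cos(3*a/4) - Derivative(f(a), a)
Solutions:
 f(a) = C1 + 4*sin(3*a/4)/3


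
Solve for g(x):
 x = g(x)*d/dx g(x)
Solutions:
 g(x) = -sqrt(C1 + x^2)
 g(x) = sqrt(C1 + x^2)


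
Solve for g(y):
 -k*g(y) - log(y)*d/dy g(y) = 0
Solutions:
 g(y) = C1*exp(-k*li(y))


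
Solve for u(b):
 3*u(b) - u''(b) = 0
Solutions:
 u(b) = C1*exp(-sqrt(3)*b) + C2*exp(sqrt(3)*b)


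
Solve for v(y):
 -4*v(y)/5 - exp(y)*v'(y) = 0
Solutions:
 v(y) = C1*exp(4*exp(-y)/5)


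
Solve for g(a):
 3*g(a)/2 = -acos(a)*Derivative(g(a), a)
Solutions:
 g(a) = C1*exp(-3*Integral(1/acos(a), a)/2)


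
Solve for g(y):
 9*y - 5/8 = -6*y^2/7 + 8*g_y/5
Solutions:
 g(y) = C1 + 5*y^3/28 + 45*y^2/16 - 25*y/64


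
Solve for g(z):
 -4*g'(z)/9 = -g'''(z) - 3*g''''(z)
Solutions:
 g(z) = C1 + C2*exp(-z*((6*sqrt(78) + 53)^(-1/3) + 2 + (6*sqrt(78) + 53)^(1/3))/18)*sin(sqrt(3)*z*(-(6*sqrt(78) + 53)^(1/3) + (6*sqrt(78) + 53)^(-1/3))/18) + C3*exp(-z*((6*sqrt(78) + 53)^(-1/3) + 2 + (6*sqrt(78) + 53)^(1/3))/18)*cos(sqrt(3)*z*(-(6*sqrt(78) + 53)^(1/3) + (6*sqrt(78) + 53)^(-1/3))/18) + C4*exp(z*(-1 + (6*sqrt(78) + 53)^(-1/3) + (6*sqrt(78) + 53)^(1/3))/9)


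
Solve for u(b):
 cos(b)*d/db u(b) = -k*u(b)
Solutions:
 u(b) = C1*exp(k*(log(sin(b) - 1) - log(sin(b) + 1))/2)


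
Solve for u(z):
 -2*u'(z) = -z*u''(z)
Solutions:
 u(z) = C1 + C2*z^3


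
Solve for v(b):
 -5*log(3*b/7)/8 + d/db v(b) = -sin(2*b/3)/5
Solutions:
 v(b) = C1 + 5*b*log(b)/8 - 5*b*log(7)/8 - 5*b/8 + 5*b*log(3)/8 + 3*cos(2*b/3)/10


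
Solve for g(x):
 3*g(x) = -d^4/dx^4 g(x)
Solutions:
 g(x) = (C1*sin(sqrt(2)*3^(1/4)*x/2) + C2*cos(sqrt(2)*3^(1/4)*x/2))*exp(-sqrt(2)*3^(1/4)*x/2) + (C3*sin(sqrt(2)*3^(1/4)*x/2) + C4*cos(sqrt(2)*3^(1/4)*x/2))*exp(sqrt(2)*3^(1/4)*x/2)


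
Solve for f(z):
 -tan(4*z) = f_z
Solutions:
 f(z) = C1 + log(cos(4*z))/4


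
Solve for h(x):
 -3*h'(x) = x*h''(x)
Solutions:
 h(x) = C1 + C2/x^2


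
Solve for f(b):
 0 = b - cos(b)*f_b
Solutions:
 f(b) = C1 + Integral(b/cos(b), b)


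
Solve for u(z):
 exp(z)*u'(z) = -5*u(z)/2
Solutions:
 u(z) = C1*exp(5*exp(-z)/2)


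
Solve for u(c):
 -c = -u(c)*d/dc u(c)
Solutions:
 u(c) = -sqrt(C1 + c^2)
 u(c) = sqrt(C1 + c^2)


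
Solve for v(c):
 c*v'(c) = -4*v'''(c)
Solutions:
 v(c) = C1 + Integral(C2*airyai(-2^(1/3)*c/2) + C3*airybi(-2^(1/3)*c/2), c)


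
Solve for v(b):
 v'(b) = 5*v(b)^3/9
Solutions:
 v(b) = -3*sqrt(2)*sqrt(-1/(C1 + 5*b))/2
 v(b) = 3*sqrt(2)*sqrt(-1/(C1 + 5*b))/2


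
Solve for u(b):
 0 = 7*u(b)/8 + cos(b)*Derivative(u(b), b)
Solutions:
 u(b) = C1*(sin(b) - 1)^(7/16)/(sin(b) + 1)^(7/16)


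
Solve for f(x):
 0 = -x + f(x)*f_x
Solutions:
 f(x) = -sqrt(C1 + x^2)
 f(x) = sqrt(C1 + x^2)


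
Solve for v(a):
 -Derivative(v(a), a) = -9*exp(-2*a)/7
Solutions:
 v(a) = C1 - 9*exp(-2*a)/14


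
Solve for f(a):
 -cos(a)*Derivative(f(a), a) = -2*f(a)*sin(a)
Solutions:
 f(a) = C1/cos(a)^2


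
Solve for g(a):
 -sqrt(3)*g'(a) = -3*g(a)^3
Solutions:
 g(a) = -sqrt(2)*sqrt(-1/(C1 + sqrt(3)*a))/2
 g(a) = sqrt(2)*sqrt(-1/(C1 + sqrt(3)*a))/2


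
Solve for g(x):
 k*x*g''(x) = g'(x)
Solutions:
 g(x) = C1 + x^(((re(k) + 1)*re(k) + im(k)^2)/(re(k)^2 + im(k)^2))*(C2*sin(log(x)*Abs(im(k))/(re(k)^2 + im(k)^2)) + C3*cos(log(x)*im(k)/(re(k)^2 + im(k)^2)))


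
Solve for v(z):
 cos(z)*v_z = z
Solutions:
 v(z) = C1 + Integral(z/cos(z), z)


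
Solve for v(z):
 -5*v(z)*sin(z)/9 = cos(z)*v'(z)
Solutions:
 v(z) = C1*cos(z)^(5/9)


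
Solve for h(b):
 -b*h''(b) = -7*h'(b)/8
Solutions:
 h(b) = C1 + C2*b^(15/8)


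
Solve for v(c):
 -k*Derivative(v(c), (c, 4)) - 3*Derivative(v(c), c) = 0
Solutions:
 v(c) = C1 + C2*exp(3^(1/3)*c*(-1/k)^(1/3)) + C3*exp(c*(-1/k)^(1/3)*(-3^(1/3) + 3^(5/6)*I)/2) + C4*exp(-c*(-1/k)^(1/3)*(3^(1/3) + 3^(5/6)*I)/2)


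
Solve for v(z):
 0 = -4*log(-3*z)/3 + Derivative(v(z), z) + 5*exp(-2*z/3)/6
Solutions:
 v(z) = C1 + 4*z*log(-z)/3 + 4*z*(-1 + log(3))/3 + 5*exp(-2*z/3)/4


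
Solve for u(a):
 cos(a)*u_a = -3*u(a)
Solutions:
 u(a) = C1*(sin(a) - 1)^(3/2)/(sin(a) + 1)^(3/2)


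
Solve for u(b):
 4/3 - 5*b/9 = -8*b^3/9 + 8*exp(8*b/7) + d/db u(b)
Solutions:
 u(b) = C1 + 2*b^4/9 - 5*b^2/18 + 4*b/3 - 7*exp(8*b/7)


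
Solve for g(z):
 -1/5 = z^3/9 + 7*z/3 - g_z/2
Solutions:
 g(z) = C1 + z^4/18 + 7*z^2/3 + 2*z/5


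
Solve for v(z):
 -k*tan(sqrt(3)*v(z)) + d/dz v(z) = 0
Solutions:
 v(z) = sqrt(3)*(pi - asin(C1*exp(sqrt(3)*k*z)))/3
 v(z) = sqrt(3)*asin(C1*exp(sqrt(3)*k*z))/3


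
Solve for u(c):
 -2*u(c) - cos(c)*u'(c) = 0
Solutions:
 u(c) = C1*(sin(c) - 1)/(sin(c) + 1)


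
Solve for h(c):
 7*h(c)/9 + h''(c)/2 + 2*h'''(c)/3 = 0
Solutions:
 h(c) = C1*exp(c*(-6 + 3*3^(1/3)/(4*sqrt(826) + 115)^(1/3) + 3^(2/3)*(4*sqrt(826) + 115)^(1/3))/24)*sin(3^(1/6)*c*(-(4*sqrt(826) + 115)^(1/3) + 3^(2/3)/(4*sqrt(826) + 115)^(1/3))/8) + C2*exp(c*(-6 + 3*3^(1/3)/(4*sqrt(826) + 115)^(1/3) + 3^(2/3)*(4*sqrt(826) + 115)^(1/3))/24)*cos(3^(1/6)*c*(-(4*sqrt(826) + 115)^(1/3) + 3^(2/3)/(4*sqrt(826) + 115)^(1/3))/8) + C3*exp(-c*(3*3^(1/3)/(4*sqrt(826) + 115)^(1/3) + 3 + 3^(2/3)*(4*sqrt(826) + 115)^(1/3))/12)


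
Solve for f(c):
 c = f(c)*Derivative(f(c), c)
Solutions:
 f(c) = -sqrt(C1 + c^2)
 f(c) = sqrt(C1 + c^2)


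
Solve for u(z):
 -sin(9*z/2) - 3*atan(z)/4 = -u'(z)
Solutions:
 u(z) = C1 + 3*z*atan(z)/4 - 3*log(z^2 + 1)/8 - 2*cos(9*z/2)/9


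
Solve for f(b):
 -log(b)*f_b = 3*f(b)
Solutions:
 f(b) = C1*exp(-3*li(b))


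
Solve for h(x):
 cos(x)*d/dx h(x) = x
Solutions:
 h(x) = C1 + Integral(x/cos(x), x)


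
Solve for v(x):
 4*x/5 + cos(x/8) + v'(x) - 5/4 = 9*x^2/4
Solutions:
 v(x) = C1 + 3*x^3/4 - 2*x^2/5 + 5*x/4 - 8*sin(x/8)


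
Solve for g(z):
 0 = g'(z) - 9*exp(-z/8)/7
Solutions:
 g(z) = C1 - 72*exp(-z/8)/7


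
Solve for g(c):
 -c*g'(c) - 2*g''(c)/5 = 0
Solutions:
 g(c) = C1 + C2*erf(sqrt(5)*c/2)


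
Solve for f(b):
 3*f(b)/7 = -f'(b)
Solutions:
 f(b) = C1*exp(-3*b/7)


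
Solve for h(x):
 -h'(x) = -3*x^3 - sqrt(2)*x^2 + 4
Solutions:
 h(x) = C1 + 3*x^4/4 + sqrt(2)*x^3/3 - 4*x


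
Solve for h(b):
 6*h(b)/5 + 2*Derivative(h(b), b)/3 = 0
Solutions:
 h(b) = C1*exp(-9*b/5)


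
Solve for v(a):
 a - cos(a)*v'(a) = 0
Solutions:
 v(a) = C1 + Integral(a/cos(a), a)


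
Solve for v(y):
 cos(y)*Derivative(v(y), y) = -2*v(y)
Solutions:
 v(y) = C1*(sin(y) - 1)/(sin(y) + 1)


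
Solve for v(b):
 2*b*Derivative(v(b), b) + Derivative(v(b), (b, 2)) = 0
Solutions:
 v(b) = C1 + C2*erf(b)


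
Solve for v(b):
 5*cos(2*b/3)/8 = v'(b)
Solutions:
 v(b) = C1 + 15*sin(2*b/3)/16


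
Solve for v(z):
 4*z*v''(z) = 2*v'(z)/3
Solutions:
 v(z) = C1 + C2*z^(7/6)


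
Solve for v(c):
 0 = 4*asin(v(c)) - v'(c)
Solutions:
 Integral(1/asin(_y), (_y, v(c))) = C1 + 4*c


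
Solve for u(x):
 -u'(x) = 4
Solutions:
 u(x) = C1 - 4*x


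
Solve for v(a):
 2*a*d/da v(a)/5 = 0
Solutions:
 v(a) = C1


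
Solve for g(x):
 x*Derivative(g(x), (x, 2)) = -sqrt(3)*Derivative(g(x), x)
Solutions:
 g(x) = C1 + C2*x^(1 - sqrt(3))


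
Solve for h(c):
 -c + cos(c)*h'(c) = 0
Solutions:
 h(c) = C1 + Integral(c/cos(c), c)


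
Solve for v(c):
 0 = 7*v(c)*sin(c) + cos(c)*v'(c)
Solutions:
 v(c) = C1*cos(c)^7


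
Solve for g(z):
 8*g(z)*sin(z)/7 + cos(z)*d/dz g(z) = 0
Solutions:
 g(z) = C1*cos(z)^(8/7)


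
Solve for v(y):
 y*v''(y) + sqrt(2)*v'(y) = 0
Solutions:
 v(y) = C1 + C2*y^(1 - sqrt(2))


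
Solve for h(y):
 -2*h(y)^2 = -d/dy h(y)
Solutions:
 h(y) = -1/(C1 + 2*y)


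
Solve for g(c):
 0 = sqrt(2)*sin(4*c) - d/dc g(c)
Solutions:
 g(c) = C1 - sqrt(2)*cos(4*c)/4


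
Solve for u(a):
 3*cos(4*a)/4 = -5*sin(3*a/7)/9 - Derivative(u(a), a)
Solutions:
 u(a) = C1 - 3*sin(4*a)/16 + 35*cos(3*a/7)/27


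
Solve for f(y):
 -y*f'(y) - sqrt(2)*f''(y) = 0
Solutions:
 f(y) = C1 + C2*erf(2^(1/4)*y/2)


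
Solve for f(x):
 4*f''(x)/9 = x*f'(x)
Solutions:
 f(x) = C1 + C2*erfi(3*sqrt(2)*x/4)


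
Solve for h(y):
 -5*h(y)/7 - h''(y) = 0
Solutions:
 h(y) = C1*sin(sqrt(35)*y/7) + C2*cos(sqrt(35)*y/7)


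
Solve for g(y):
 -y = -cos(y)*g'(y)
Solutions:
 g(y) = C1 + Integral(y/cos(y), y)


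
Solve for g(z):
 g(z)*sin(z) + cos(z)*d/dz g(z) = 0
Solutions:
 g(z) = C1*cos(z)


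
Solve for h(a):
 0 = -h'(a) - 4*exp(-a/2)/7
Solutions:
 h(a) = C1 + 8*exp(-a/2)/7


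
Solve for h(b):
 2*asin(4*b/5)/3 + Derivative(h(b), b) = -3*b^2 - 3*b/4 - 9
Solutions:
 h(b) = C1 - b^3 - 3*b^2/8 - 2*b*asin(4*b/5)/3 - 9*b - sqrt(25 - 16*b^2)/6


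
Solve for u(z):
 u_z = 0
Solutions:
 u(z) = C1


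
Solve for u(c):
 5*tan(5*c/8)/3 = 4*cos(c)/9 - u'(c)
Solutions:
 u(c) = C1 + 8*log(cos(5*c/8))/3 + 4*sin(c)/9


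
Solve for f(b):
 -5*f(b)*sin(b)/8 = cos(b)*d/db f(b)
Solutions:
 f(b) = C1*cos(b)^(5/8)


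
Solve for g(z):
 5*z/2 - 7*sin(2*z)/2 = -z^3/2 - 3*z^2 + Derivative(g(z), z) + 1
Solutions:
 g(z) = C1 + z^4/8 + z^3 + 5*z^2/4 - z + 7*cos(2*z)/4


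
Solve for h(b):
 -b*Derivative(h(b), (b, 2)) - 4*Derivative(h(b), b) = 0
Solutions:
 h(b) = C1 + C2/b^3


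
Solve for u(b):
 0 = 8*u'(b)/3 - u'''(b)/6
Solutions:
 u(b) = C1 + C2*exp(-4*b) + C3*exp(4*b)


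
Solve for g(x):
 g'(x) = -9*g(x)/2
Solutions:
 g(x) = C1*exp(-9*x/2)


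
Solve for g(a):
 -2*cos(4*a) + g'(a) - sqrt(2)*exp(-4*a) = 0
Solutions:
 g(a) = C1 + sin(4*a)/2 - sqrt(2)*exp(-4*a)/4


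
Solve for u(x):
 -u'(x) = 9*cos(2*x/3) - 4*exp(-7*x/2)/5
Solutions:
 u(x) = C1 - 27*sin(2*x/3)/2 - 8*exp(-7*x/2)/35


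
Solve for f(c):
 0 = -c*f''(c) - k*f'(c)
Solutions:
 f(c) = C1 + c^(1 - re(k))*(C2*sin(log(c)*Abs(im(k))) + C3*cos(log(c)*im(k)))


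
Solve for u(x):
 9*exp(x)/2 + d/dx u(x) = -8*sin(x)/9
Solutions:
 u(x) = C1 - 9*exp(x)/2 + 8*cos(x)/9


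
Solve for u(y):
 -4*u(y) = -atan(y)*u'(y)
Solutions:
 u(y) = C1*exp(4*Integral(1/atan(y), y))


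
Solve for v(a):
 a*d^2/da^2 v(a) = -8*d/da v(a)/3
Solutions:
 v(a) = C1 + C2/a^(5/3)


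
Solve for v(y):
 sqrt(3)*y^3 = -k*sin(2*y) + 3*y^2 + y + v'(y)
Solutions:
 v(y) = C1 - k*cos(2*y)/2 + sqrt(3)*y^4/4 - y^3 - y^2/2


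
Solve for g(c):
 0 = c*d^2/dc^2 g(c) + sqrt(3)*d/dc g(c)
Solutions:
 g(c) = C1 + C2*c^(1 - sqrt(3))


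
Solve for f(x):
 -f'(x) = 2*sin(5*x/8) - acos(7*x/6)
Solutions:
 f(x) = C1 + x*acos(7*x/6) - sqrt(36 - 49*x^2)/7 + 16*cos(5*x/8)/5


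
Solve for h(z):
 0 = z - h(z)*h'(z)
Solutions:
 h(z) = -sqrt(C1 + z^2)
 h(z) = sqrt(C1 + z^2)


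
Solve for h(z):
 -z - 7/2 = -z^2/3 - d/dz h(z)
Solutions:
 h(z) = C1 - z^3/9 + z^2/2 + 7*z/2


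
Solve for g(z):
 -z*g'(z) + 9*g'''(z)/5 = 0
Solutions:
 g(z) = C1 + Integral(C2*airyai(15^(1/3)*z/3) + C3*airybi(15^(1/3)*z/3), z)


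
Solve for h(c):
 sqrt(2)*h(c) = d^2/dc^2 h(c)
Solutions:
 h(c) = C1*exp(-2^(1/4)*c) + C2*exp(2^(1/4)*c)


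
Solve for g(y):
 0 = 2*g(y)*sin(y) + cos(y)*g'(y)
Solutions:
 g(y) = C1*cos(y)^2


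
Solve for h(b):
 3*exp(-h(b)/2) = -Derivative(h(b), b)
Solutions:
 h(b) = 2*log(C1 - 3*b/2)


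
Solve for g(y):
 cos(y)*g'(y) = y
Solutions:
 g(y) = C1 + Integral(y/cos(y), y)


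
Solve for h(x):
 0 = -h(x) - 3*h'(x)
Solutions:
 h(x) = C1*exp(-x/3)


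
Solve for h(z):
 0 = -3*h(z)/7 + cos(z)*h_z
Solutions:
 h(z) = C1*(sin(z) + 1)^(3/14)/(sin(z) - 1)^(3/14)


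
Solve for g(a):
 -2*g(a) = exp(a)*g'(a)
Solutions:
 g(a) = C1*exp(2*exp(-a))


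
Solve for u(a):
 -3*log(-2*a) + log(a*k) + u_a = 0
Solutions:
 u(a) = C1 + a*(-log(-k) - 2 + 3*log(2)) + 2*a*log(-a)


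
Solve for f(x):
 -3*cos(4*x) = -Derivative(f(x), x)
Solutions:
 f(x) = C1 + 3*sin(4*x)/4


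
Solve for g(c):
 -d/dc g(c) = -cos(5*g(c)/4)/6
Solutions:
 -c/6 - 2*log(sin(5*g(c)/4) - 1)/5 + 2*log(sin(5*g(c)/4) + 1)/5 = C1


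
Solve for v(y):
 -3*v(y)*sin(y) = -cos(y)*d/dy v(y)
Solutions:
 v(y) = C1/cos(y)^3


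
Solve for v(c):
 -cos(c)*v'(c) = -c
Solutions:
 v(c) = C1 + Integral(c/cos(c), c)


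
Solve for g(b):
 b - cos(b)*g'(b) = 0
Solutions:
 g(b) = C1 + Integral(b/cos(b), b)


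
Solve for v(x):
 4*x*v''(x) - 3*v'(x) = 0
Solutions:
 v(x) = C1 + C2*x^(7/4)


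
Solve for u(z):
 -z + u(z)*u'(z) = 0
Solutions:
 u(z) = -sqrt(C1 + z^2)
 u(z) = sqrt(C1 + z^2)


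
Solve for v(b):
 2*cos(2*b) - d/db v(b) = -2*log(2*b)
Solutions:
 v(b) = C1 + 2*b*log(b) - 2*b + 2*b*log(2) + sin(2*b)


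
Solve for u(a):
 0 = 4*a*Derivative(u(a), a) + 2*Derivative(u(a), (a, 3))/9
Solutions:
 u(a) = C1 + Integral(C2*airyai(-18^(1/3)*a) + C3*airybi(-18^(1/3)*a), a)


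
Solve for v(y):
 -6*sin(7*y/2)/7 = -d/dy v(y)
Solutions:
 v(y) = C1 - 12*cos(7*y/2)/49


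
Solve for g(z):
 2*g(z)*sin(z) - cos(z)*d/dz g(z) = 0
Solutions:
 g(z) = C1/cos(z)^2


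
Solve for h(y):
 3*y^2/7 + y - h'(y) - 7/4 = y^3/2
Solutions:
 h(y) = C1 - y^4/8 + y^3/7 + y^2/2 - 7*y/4


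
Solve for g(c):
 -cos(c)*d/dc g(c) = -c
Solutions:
 g(c) = C1 + Integral(c/cos(c), c)


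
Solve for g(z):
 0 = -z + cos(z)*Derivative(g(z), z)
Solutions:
 g(z) = C1 + Integral(z/cos(z), z)


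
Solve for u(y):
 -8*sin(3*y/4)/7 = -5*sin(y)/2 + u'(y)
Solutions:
 u(y) = C1 + 32*cos(3*y/4)/21 - 5*cos(y)/2


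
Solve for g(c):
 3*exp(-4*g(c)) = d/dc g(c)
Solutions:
 g(c) = log(-I*(C1 + 12*c)^(1/4))
 g(c) = log(I*(C1 + 12*c)^(1/4))
 g(c) = log(-(C1 + 12*c)^(1/4))
 g(c) = log(C1 + 12*c)/4


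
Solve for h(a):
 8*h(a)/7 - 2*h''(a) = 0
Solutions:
 h(a) = C1*exp(-2*sqrt(7)*a/7) + C2*exp(2*sqrt(7)*a/7)


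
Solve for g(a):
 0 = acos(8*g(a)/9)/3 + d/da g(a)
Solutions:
 Integral(1/acos(8*_y/9), (_y, g(a))) = C1 - a/3


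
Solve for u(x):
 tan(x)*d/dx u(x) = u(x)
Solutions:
 u(x) = C1*sin(x)


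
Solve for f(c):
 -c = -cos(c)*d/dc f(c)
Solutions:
 f(c) = C1 + Integral(c/cos(c), c)


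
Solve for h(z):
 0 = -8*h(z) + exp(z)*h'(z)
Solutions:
 h(z) = C1*exp(-8*exp(-z))


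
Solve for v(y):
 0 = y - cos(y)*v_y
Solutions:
 v(y) = C1 + Integral(y/cos(y), y)


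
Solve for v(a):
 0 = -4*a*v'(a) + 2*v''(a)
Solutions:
 v(a) = C1 + C2*erfi(a)


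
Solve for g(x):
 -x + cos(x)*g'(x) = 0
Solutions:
 g(x) = C1 + Integral(x/cos(x), x)


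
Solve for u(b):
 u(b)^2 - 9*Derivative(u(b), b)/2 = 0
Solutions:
 u(b) = -9/(C1 + 2*b)


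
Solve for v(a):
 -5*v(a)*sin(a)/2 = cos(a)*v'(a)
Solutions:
 v(a) = C1*cos(a)^(5/2)


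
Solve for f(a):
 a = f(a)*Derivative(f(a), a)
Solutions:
 f(a) = -sqrt(C1 + a^2)
 f(a) = sqrt(C1 + a^2)


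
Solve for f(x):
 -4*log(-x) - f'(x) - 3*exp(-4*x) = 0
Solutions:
 f(x) = C1 - 4*x*log(-x) + 4*x + 3*exp(-4*x)/4


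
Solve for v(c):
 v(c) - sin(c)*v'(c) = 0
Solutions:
 v(c) = C1*sqrt(cos(c) - 1)/sqrt(cos(c) + 1)


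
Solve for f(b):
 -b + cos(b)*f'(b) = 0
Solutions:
 f(b) = C1 + Integral(b/cos(b), b)


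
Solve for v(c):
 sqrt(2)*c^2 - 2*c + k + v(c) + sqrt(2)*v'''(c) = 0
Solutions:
 v(c) = C3*exp(-2^(5/6)*c/2) - sqrt(2)*c^2 + 2*c - k + (C1*sin(2^(5/6)*sqrt(3)*c/4) + C2*cos(2^(5/6)*sqrt(3)*c/4))*exp(2^(5/6)*c/4)


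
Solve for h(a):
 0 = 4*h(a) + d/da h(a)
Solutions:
 h(a) = C1*exp(-4*a)


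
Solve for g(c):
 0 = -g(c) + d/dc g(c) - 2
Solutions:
 g(c) = C1*exp(c) - 2


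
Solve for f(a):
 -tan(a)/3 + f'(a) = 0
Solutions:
 f(a) = C1 - log(cos(a))/3


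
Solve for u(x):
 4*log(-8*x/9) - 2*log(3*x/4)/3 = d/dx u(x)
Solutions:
 u(x) = C1 + 10*x*log(x)/3 + x*(-9*log(3) - 10/3 + log(6)/3 + 13*log(2) + 4*I*pi)


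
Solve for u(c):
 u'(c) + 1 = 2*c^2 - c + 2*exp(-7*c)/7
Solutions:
 u(c) = C1 + 2*c^3/3 - c^2/2 - c - 2*exp(-7*c)/49


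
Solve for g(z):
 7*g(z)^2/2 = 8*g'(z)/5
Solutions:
 g(z) = -16/(C1 + 35*z)


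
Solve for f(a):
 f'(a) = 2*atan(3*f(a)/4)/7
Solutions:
 Integral(1/atan(3*_y/4), (_y, f(a))) = C1 + 2*a/7


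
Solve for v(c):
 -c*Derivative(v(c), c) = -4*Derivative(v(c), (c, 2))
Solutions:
 v(c) = C1 + C2*erfi(sqrt(2)*c/4)


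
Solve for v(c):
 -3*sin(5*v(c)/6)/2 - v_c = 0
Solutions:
 3*c/2 + 3*log(cos(5*v(c)/6) - 1)/5 - 3*log(cos(5*v(c)/6) + 1)/5 = C1


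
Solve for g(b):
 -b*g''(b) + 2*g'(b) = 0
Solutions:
 g(b) = C1 + C2*b^3


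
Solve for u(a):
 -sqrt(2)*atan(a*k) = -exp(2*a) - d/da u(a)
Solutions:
 u(a) = C1 + sqrt(2)*Piecewise((a*atan(a*k) - log(a^2*k^2 + 1)/(2*k), Ne(k, 0)), (0, True)) - exp(2*a)/2


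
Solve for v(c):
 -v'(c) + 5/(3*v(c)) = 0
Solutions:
 v(c) = -sqrt(C1 + 30*c)/3
 v(c) = sqrt(C1 + 30*c)/3


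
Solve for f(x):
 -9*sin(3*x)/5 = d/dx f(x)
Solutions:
 f(x) = C1 + 3*cos(3*x)/5


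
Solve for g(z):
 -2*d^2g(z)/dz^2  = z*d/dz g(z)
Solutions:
 g(z) = C1 + C2*erf(z/2)


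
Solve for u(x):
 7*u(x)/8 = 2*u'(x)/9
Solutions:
 u(x) = C1*exp(63*x/16)


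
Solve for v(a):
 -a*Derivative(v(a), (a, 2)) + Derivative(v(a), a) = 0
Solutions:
 v(a) = C1 + C2*a^2


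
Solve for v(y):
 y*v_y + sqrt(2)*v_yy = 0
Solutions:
 v(y) = C1 + C2*erf(2^(1/4)*y/2)


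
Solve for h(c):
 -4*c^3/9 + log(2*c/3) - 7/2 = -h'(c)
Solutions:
 h(c) = C1 + c^4/9 - c*log(c) + c*log(3/2) + 9*c/2


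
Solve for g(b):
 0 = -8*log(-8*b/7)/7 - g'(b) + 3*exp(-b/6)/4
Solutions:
 g(b) = C1 - 8*b*log(-b)/7 + 8*b*(-3*log(2) + 1 + log(7))/7 - 9*exp(-b/6)/2


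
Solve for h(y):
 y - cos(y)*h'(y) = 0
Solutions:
 h(y) = C1 + Integral(y/cos(y), y)


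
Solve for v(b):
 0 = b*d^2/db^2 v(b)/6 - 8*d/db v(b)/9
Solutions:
 v(b) = C1 + C2*b^(19/3)


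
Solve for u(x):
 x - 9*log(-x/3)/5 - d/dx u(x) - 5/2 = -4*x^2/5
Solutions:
 u(x) = C1 + 4*x^3/15 + x^2/2 - 9*x*log(-x)/5 + x*(-7 + 18*log(3))/10


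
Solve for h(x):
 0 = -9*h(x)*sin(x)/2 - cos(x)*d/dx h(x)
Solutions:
 h(x) = C1*cos(x)^(9/2)


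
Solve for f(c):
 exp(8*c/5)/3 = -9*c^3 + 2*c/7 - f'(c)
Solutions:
 f(c) = C1 - 9*c^4/4 + c^2/7 - 5*exp(8*c/5)/24


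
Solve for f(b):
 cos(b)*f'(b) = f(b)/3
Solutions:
 f(b) = C1*(sin(b) + 1)^(1/6)/(sin(b) - 1)^(1/6)


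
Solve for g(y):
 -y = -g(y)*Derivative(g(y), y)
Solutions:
 g(y) = -sqrt(C1 + y^2)
 g(y) = sqrt(C1 + y^2)


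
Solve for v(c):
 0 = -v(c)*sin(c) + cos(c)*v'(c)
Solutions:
 v(c) = C1/cos(c)


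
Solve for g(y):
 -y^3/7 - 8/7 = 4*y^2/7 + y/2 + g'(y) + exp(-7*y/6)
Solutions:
 g(y) = C1 - y^4/28 - 4*y^3/21 - y^2/4 - 8*y/7 + 6*exp(-7*y/6)/7


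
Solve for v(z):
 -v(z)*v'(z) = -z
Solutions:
 v(z) = -sqrt(C1 + z^2)
 v(z) = sqrt(C1 + z^2)


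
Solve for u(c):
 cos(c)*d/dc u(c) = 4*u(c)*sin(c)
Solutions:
 u(c) = C1/cos(c)^4


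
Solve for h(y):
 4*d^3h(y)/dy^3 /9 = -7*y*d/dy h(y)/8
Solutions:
 h(y) = C1 + Integral(C2*airyai(-126^(1/3)*y/4) + C3*airybi(-126^(1/3)*y/4), y)


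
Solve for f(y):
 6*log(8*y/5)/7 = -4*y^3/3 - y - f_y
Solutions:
 f(y) = C1 - y^4/3 - y^2/2 - 6*y*log(y)/7 - 18*y*log(2)/7 + 6*y/7 + 6*y*log(5)/7


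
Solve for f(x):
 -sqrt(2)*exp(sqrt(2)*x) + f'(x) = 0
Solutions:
 f(x) = C1 + exp(sqrt(2)*x)


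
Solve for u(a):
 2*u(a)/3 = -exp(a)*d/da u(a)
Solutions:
 u(a) = C1*exp(2*exp(-a)/3)


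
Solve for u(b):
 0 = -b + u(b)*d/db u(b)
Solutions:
 u(b) = -sqrt(C1 + b^2)
 u(b) = sqrt(C1 + b^2)


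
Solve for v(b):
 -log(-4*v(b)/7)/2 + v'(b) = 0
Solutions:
 -2*Integral(1/(log(-_y) - log(7) + 2*log(2)), (_y, v(b))) = C1 - b


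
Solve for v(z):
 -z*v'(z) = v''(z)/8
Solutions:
 v(z) = C1 + C2*erf(2*z)


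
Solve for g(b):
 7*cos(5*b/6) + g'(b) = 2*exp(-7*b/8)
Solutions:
 g(b) = C1 - 42*sin(5*b/6)/5 - 16*exp(-7*b/8)/7


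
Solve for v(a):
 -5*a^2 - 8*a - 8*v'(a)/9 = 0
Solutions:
 v(a) = C1 - 15*a^3/8 - 9*a^2/2


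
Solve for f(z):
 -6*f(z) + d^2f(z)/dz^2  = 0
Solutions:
 f(z) = C1*exp(-sqrt(6)*z) + C2*exp(sqrt(6)*z)


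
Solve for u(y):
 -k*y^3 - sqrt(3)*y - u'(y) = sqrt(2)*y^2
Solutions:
 u(y) = C1 - k*y^4/4 - sqrt(2)*y^3/3 - sqrt(3)*y^2/2


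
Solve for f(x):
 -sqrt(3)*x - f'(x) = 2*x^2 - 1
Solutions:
 f(x) = C1 - 2*x^3/3 - sqrt(3)*x^2/2 + x


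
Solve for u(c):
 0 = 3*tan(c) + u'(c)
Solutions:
 u(c) = C1 + 3*log(cos(c))


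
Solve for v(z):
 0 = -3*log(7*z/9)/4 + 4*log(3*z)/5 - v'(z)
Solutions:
 v(z) = C1 + z*log(z)/20 - 3*z*log(7)/4 - z/20 + 23*z*log(3)/10


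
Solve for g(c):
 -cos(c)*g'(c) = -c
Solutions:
 g(c) = C1 + Integral(c/cos(c), c)


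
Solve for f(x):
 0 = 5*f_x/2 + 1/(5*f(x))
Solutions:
 f(x) = -sqrt(C1 - 4*x)/5
 f(x) = sqrt(C1 - 4*x)/5


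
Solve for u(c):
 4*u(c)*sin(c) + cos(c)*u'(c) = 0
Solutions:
 u(c) = C1*cos(c)^4


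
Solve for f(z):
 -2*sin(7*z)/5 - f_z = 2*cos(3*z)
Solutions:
 f(z) = C1 - 2*sin(3*z)/3 + 2*cos(7*z)/35


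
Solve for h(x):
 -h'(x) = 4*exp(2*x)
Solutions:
 h(x) = C1 - 2*exp(2*x)


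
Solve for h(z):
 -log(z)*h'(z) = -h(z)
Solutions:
 h(z) = C1*exp(li(z))


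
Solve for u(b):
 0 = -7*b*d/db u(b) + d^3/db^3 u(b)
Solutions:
 u(b) = C1 + Integral(C2*airyai(7^(1/3)*b) + C3*airybi(7^(1/3)*b), b)


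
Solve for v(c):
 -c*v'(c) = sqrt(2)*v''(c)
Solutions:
 v(c) = C1 + C2*erf(2^(1/4)*c/2)


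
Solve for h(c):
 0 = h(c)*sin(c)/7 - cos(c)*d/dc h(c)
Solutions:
 h(c) = C1/cos(c)^(1/7)


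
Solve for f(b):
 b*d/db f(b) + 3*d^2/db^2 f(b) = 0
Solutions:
 f(b) = C1 + C2*erf(sqrt(6)*b/6)


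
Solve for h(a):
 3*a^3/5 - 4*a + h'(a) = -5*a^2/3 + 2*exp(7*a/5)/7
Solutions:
 h(a) = C1 - 3*a^4/20 - 5*a^3/9 + 2*a^2 + 10*exp(7*a/5)/49


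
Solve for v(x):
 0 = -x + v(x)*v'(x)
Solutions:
 v(x) = -sqrt(C1 + x^2)
 v(x) = sqrt(C1 + x^2)


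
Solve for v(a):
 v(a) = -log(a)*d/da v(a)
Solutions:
 v(a) = C1*exp(-li(a))


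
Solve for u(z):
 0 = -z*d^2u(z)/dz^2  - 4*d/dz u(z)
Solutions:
 u(z) = C1 + C2/z^3


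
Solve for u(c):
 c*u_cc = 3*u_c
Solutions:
 u(c) = C1 + C2*c^4


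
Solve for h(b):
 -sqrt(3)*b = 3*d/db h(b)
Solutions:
 h(b) = C1 - sqrt(3)*b^2/6


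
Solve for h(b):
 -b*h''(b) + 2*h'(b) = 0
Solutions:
 h(b) = C1 + C2*b^3


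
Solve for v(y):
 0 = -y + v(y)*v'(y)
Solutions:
 v(y) = -sqrt(C1 + y^2)
 v(y) = sqrt(C1 + y^2)


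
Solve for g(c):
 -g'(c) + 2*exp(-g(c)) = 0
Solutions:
 g(c) = log(C1 + 2*c)


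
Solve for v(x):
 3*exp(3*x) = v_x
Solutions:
 v(x) = C1 + exp(3*x)


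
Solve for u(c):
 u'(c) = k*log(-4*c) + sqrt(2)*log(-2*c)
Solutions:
 u(c) = C1 + c*(k + sqrt(2))*log(-c) + c*(-k + 2*k*log(2) - sqrt(2) + sqrt(2)*log(2))


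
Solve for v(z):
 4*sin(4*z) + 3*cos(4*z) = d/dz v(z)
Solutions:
 v(z) = C1 + 3*sin(4*z)/4 - cos(4*z)


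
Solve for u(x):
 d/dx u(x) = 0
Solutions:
 u(x) = C1


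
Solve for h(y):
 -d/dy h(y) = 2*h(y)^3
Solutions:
 h(y) = -sqrt(2)*sqrt(-1/(C1 - 2*y))/2
 h(y) = sqrt(2)*sqrt(-1/(C1 - 2*y))/2


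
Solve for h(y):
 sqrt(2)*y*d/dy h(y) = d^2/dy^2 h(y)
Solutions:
 h(y) = C1 + C2*erfi(2^(3/4)*y/2)


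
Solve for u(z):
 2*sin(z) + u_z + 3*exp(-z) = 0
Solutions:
 u(z) = C1 + 2*cos(z) + 3*exp(-z)


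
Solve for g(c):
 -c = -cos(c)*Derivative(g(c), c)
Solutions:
 g(c) = C1 + Integral(c/cos(c), c)


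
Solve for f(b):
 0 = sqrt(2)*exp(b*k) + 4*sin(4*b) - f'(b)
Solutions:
 f(b) = C1 - cos(4*b) + sqrt(2)*exp(b*k)/k


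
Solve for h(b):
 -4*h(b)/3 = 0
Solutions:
 h(b) = 0


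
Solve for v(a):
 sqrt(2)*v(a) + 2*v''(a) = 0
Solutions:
 v(a) = C1*sin(2^(3/4)*a/2) + C2*cos(2^(3/4)*a/2)


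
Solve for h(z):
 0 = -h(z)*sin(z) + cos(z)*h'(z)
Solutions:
 h(z) = C1/cos(z)


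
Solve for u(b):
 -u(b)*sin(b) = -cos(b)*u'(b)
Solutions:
 u(b) = C1/cos(b)


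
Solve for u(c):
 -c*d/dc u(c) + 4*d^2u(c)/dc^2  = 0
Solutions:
 u(c) = C1 + C2*erfi(sqrt(2)*c/4)


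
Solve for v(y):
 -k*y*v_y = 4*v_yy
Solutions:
 v(y) = Piecewise((-sqrt(2)*sqrt(pi)*C1*erf(sqrt(2)*sqrt(k)*y/4)/sqrt(k) - C2, (k > 0) | (k < 0)), (-C1*y - C2, True))


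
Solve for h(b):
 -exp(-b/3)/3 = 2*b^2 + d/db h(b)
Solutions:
 h(b) = C1 - 2*b^3/3 + exp(-b/3)


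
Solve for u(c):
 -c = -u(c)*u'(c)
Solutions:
 u(c) = -sqrt(C1 + c^2)
 u(c) = sqrt(C1 + c^2)


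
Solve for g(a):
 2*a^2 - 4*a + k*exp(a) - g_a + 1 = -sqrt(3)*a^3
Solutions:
 g(a) = C1 + sqrt(3)*a^4/4 + 2*a^3/3 - 2*a^2 + a + k*exp(a)


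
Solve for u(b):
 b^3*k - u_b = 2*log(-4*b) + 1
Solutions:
 u(b) = C1 + b^4*k/4 - 2*b*log(-b) + b*(1 - 4*log(2))


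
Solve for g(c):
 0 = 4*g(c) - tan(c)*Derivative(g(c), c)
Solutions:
 g(c) = C1*sin(c)^4


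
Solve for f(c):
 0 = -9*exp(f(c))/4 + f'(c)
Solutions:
 f(c) = log(-1/(C1 + 9*c)) + 2*log(2)


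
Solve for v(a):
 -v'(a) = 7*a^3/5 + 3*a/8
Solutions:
 v(a) = C1 - 7*a^4/20 - 3*a^2/16


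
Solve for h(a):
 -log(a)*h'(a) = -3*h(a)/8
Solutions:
 h(a) = C1*exp(3*li(a)/8)


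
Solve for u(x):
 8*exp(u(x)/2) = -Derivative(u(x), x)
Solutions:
 u(x) = 2*log(1/(C1 + 8*x)) + 2*log(2)


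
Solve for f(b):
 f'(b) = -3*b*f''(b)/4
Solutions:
 f(b) = C1 + C2/b^(1/3)


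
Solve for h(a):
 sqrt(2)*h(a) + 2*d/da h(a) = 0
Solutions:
 h(a) = C1*exp(-sqrt(2)*a/2)


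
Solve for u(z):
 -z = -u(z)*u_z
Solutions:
 u(z) = -sqrt(C1 + z^2)
 u(z) = sqrt(C1 + z^2)


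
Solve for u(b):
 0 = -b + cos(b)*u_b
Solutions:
 u(b) = C1 + Integral(b/cos(b), b)


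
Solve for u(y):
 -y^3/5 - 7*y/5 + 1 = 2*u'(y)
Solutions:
 u(y) = C1 - y^4/40 - 7*y^2/20 + y/2


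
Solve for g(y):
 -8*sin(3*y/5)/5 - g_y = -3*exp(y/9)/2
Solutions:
 g(y) = C1 + 27*exp(y/9)/2 + 8*cos(3*y/5)/3


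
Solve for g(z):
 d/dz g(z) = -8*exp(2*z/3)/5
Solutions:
 g(z) = C1 - 12*exp(2*z/3)/5


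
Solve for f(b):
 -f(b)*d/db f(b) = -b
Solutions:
 f(b) = -sqrt(C1 + b^2)
 f(b) = sqrt(C1 + b^2)


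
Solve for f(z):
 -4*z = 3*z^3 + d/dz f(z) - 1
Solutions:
 f(z) = C1 - 3*z^4/4 - 2*z^2 + z


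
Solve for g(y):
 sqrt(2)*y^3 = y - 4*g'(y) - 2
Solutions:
 g(y) = C1 - sqrt(2)*y^4/16 + y^2/8 - y/2


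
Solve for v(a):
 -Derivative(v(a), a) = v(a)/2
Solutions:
 v(a) = C1*exp(-a/2)


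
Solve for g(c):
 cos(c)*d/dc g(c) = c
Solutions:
 g(c) = C1 + Integral(c/cos(c), c)


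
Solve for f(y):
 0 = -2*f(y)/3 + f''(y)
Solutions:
 f(y) = C1*exp(-sqrt(6)*y/3) + C2*exp(sqrt(6)*y/3)


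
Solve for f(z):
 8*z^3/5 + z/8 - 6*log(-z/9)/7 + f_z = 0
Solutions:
 f(z) = C1 - 2*z^4/5 - z^2/16 + 6*z*log(-z)/7 + 6*z*(-2*log(3) - 1)/7


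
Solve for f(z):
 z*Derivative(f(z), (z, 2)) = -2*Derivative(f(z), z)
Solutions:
 f(z) = C1 + C2/z


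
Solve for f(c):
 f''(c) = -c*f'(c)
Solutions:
 f(c) = C1 + C2*erf(sqrt(2)*c/2)


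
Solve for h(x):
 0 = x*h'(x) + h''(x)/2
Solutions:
 h(x) = C1 + C2*erf(x)


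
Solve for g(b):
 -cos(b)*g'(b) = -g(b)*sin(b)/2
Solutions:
 g(b) = C1/sqrt(cos(b))


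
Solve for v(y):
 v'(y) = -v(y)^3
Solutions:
 v(y) = -sqrt(2)*sqrt(-1/(C1 - y))/2
 v(y) = sqrt(2)*sqrt(-1/(C1 - y))/2


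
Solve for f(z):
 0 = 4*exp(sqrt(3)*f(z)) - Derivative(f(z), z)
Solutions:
 f(z) = sqrt(3)*(2*log(-1/(C1 + 4*z)) - log(3))/6


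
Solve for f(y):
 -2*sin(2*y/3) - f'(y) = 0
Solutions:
 f(y) = C1 + 3*cos(2*y/3)


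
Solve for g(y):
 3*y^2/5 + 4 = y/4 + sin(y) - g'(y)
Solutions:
 g(y) = C1 - y^3/5 + y^2/8 - 4*y - cos(y)


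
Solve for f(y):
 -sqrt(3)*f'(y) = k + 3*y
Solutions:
 f(y) = C1 - sqrt(3)*k*y/3 - sqrt(3)*y^2/2


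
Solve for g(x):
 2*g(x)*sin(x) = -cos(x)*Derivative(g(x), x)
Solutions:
 g(x) = C1*cos(x)^2


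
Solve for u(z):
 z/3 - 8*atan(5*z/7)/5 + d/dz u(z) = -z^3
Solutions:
 u(z) = C1 - z^4/4 - z^2/6 + 8*z*atan(5*z/7)/5 - 28*log(25*z^2 + 49)/25


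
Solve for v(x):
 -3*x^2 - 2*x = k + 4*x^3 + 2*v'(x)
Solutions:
 v(x) = C1 - k*x/2 - x^4/2 - x^3/2 - x^2/2


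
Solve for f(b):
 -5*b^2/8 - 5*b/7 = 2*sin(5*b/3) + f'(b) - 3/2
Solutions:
 f(b) = C1 - 5*b^3/24 - 5*b^2/14 + 3*b/2 + 6*cos(5*b/3)/5


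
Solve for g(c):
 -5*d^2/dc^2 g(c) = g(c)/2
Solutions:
 g(c) = C1*sin(sqrt(10)*c/10) + C2*cos(sqrt(10)*c/10)


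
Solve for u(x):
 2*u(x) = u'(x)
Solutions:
 u(x) = C1*exp(2*x)


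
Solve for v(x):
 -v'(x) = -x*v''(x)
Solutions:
 v(x) = C1 + C2*x^2


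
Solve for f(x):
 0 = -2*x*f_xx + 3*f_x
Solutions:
 f(x) = C1 + C2*x^(5/2)


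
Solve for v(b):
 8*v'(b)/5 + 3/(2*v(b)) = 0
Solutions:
 v(b) = -sqrt(C1 - 30*b)/4
 v(b) = sqrt(C1 - 30*b)/4


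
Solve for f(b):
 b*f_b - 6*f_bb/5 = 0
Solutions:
 f(b) = C1 + C2*erfi(sqrt(15)*b/6)


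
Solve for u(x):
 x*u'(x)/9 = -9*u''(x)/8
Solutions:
 u(x) = C1 + C2*erf(2*x/9)


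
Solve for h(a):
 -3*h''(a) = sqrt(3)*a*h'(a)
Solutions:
 h(a) = C1 + C2*erf(sqrt(2)*3^(3/4)*a/6)


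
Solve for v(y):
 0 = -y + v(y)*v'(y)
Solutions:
 v(y) = -sqrt(C1 + y^2)
 v(y) = sqrt(C1 + y^2)


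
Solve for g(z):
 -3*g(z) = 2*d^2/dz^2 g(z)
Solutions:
 g(z) = C1*sin(sqrt(6)*z/2) + C2*cos(sqrt(6)*z/2)


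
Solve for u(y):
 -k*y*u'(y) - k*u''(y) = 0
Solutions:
 u(y) = C1 + C2*erf(sqrt(2)*y/2)


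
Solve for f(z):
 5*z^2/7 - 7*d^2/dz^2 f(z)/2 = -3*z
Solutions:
 f(z) = C1 + C2*z + 5*z^4/294 + z^3/7


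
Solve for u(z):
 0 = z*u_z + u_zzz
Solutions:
 u(z) = C1 + Integral(C2*airyai(-z) + C3*airybi(-z), z)


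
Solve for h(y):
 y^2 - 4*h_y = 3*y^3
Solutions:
 h(y) = C1 - 3*y^4/16 + y^3/12


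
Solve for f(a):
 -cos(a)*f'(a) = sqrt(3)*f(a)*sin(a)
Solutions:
 f(a) = C1*cos(a)^(sqrt(3))


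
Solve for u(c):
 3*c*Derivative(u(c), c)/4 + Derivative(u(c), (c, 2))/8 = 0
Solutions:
 u(c) = C1 + C2*erf(sqrt(3)*c)


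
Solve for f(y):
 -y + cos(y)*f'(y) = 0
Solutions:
 f(y) = C1 + Integral(y/cos(y), y)


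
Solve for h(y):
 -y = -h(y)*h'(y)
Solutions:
 h(y) = -sqrt(C1 + y^2)
 h(y) = sqrt(C1 + y^2)


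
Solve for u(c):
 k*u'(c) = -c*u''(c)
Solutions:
 u(c) = C1 + c^(1 - re(k))*(C2*sin(log(c)*Abs(im(k))) + C3*cos(log(c)*im(k)))


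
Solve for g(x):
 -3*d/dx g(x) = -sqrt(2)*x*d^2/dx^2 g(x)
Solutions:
 g(x) = C1 + C2*x^(1 + 3*sqrt(2)/2)


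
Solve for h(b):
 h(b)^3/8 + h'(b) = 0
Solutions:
 h(b) = -2*sqrt(-1/(C1 - b))
 h(b) = 2*sqrt(-1/(C1 - b))


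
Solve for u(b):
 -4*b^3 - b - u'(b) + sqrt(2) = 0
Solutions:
 u(b) = C1 - b^4 - b^2/2 + sqrt(2)*b


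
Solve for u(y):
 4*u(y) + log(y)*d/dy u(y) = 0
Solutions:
 u(y) = C1*exp(-4*li(y))


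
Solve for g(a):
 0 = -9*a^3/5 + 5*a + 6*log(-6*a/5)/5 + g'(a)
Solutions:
 g(a) = C1 + 9*a^4/20 - 5*a^2/2 - 6*a*log(-a)/5 + 6*a*(-log(6) + 1 + log(5))/5


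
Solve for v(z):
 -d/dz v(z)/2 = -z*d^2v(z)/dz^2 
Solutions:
 v(z) = C1 + C2*z^(3/2)


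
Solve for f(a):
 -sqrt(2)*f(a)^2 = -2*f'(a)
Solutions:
 f(a) = -2/(C1 + sqrt(2)*a)


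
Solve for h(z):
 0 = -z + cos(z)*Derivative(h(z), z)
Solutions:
 h(z) = C1 + Integral(z/cos(z), z)


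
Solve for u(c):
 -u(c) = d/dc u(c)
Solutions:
 u(c) = C1*exp(-c)


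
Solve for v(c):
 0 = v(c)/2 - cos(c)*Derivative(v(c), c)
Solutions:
 v(c) = C1*(sin(c) + 1)^(1/4)/(sin(c) - 1)^(1/4)


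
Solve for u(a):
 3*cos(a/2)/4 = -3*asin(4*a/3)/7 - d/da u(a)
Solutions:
 u(a) = C1 - 3*a*asin(4*a/3)/7 - 3*sqrt(9 - 16*a^2)/28 - 3*sin(a/2)/2


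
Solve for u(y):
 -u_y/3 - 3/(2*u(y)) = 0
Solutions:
 u(y) = -sqrt(C1 - 9*y)
 u(y) = sqrt(C1 - 9*y)


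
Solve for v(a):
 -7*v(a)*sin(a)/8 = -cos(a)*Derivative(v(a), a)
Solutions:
 v(a) = C1/cos(a)^(7/8)


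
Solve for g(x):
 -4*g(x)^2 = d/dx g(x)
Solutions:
 g(x) = 1/(C1 + 4*x)


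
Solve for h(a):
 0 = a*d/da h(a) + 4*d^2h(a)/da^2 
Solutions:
 h(a) = C1 + C2*erf(sqrt(2)*a/4)


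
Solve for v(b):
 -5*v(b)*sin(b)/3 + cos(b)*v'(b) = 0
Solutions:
 v(b) = C1/cos(b)^(5/3)


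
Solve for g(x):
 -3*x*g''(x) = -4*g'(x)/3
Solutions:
 g(x) = C1 + C2*x^(13/9)


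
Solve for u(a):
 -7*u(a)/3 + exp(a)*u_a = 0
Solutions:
 u(a) = C1*exp(-7*exp(-a)/3)


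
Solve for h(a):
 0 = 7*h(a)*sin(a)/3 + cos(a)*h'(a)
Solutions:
 h(a) = C1*cos(a)^(7/3)


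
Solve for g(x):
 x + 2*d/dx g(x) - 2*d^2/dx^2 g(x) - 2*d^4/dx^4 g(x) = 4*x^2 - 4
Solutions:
 g(x) = C1 + C2*exp(-x*(-2*18^(1/3)/(9 + sqrt(93))^(1/3) + 12^(1/3)*(9 + sqrt(93))^(1/3))/12)*sin(2^(1/3)*3^(1/6)*x*(6/(9 + sqrt(93))^(1/3) + 2^(1/3)*3^(2/3)*(9 + sqrt(93))^(1/3))/12) + C3*exp(-x*(-2*18^(1/3)/(9 + sqrt(93))^(1/3) + 12^(1/3)*(9 + sqrt(93))^(1/3))/12)*cos(2^(1/3)*3^(1/6)*x*(6/(9 + sqrt(93))^(1/3) + 2^(1/3)*3^(2/3)*(9 + sqrt(93))^(1/3))/12) + C4*exp(x*(-2*18^(1/3)/(9 + sqrt(93))^(1/3) + 12^(1/3)*(9 + sqrt(93))^(1/3))/6) + 2*x^3/3 + 7*x^2/4 + 3*x/2


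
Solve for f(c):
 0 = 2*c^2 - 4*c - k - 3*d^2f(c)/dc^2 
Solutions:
 f(c) = C1 + C2*c + c^4/18 - 2*c^3/9 - c^2*k/6


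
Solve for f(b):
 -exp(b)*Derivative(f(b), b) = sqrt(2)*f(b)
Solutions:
 f(b) = C1*exp(sqrt(2)*exp(-b))


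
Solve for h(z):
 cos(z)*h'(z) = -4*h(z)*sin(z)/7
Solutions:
 h(z) = C1*cos(z)^(4/7)


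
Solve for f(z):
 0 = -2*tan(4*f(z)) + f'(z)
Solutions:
 f(z) = -asin(C1*exp(8*z))/4 + pi/4
 f(z) = asin(C1*exp(8*z))/4


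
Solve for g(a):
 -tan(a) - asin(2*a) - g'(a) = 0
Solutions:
 g(a) = C1 - a*asin(2*a) - sqrt(1 - 4*a^2)/2 + log(cos(a))


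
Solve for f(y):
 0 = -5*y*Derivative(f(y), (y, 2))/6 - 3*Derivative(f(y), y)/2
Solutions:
 f(y) = C1 + C2/y^(4/5)


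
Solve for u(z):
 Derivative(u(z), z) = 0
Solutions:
 u(z) = C1


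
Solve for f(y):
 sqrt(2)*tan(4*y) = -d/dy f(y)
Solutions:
 f(y) = C1 + sqrt(2)*log(cos(4*y))/4


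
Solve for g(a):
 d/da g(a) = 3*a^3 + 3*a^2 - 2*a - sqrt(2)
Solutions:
 g(a) = C1 + 3*a^4/4 + a^3 - a^2 - sqrt(2)*a


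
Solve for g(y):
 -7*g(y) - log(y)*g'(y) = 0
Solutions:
 g(y) = C1*exp(-7*li(y))


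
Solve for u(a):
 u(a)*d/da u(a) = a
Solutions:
 u(a) = -sqrt(C1 + a^2)
 u(a) = sqrt(C1 + a^2)
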